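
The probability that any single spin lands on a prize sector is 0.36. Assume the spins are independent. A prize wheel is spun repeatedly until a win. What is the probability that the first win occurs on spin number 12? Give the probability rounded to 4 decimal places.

Geometric (trials to first success), p = 0.36.
P(Y = 12) = (1−p)^11 · p = 0.0073787 · 0.36 = 0.002656

0.0027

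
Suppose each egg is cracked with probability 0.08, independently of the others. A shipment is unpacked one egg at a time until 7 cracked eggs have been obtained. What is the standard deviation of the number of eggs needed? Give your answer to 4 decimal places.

31.7214

Y = total eggs until the seventh success; negative binomial with r=7, p=0.08.
SD(Y) = √[r(1−p)/p²] = √(1006.250000) = 31.721444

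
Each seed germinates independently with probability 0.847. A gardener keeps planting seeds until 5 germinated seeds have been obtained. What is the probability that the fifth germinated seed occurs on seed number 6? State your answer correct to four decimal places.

0.3335

Y = trial on which the fifth success occurs; negative binomial, r=5, p=0.847.
P(Y=6) = C(5,4) · p^5 · (1−p)^1
= 5 · 0.43593 · 0.153 = 0.333487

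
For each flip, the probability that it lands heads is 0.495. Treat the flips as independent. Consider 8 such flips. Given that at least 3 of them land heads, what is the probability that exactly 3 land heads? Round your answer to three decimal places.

0.263

X ~ Binomial(8, 0.495). Want P(X=3 | X≥3) = P(X=3) / P(X≥3).
P(X=3) = C(8,3)·0.495^3·0.505^5 = 0.22308
P(X≥3) = 1 − 0.00423 − 0.03317 − 0.11379 = 0.84881
Ratio = 0.22308 / 0.84881 = 0.26282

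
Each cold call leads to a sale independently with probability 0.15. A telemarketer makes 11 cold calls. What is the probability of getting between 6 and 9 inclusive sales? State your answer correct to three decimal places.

X ~ Binomial(11, 0.15); P(6 ≤ X ≤ 9) = Σ C(11,k) p^k (1−p)^(11−k) over k:
  k=6: C(11,6)·0.15^6·0.85^5 = 0.00233
  k=7: C(11,7)·0.15^7·0.85^4 = 0.00029
  k=8: C(11,8)·0.15^8·0.85^3 = 0.00003
  k=9: C(11,9)·0.15^9·0.85^2 = 0.00000
Total = 0.00266

0.003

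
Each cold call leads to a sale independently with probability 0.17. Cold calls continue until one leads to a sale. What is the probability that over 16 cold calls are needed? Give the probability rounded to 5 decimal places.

Y = number of cold calls to the first success; geometric, p = 0.17.
P(Y > 16) = P(first 16 all fail) = (1−p)^16 = 0.0507282

0.05073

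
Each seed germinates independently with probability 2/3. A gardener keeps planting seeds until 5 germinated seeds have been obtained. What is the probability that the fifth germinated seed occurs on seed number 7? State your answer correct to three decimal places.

Y = trial on which the fifth success occurs; negative binomial, r=5, p=0.666667.
P(Y=7) = C(6,4) · p^5 · (1−p)^2
= 15 · 0.13169 · 0.11111 = 0.21948

0.219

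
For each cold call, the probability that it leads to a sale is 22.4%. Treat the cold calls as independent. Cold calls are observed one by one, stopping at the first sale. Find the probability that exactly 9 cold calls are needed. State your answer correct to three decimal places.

Geometric (trials to first success), p = 0.224.
P(Y = 9) = (1−p)^8 · p = 0.13149 · 0.224 = 0.02945

0.029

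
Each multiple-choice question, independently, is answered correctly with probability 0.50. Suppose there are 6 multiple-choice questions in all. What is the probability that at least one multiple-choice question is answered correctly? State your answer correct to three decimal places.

P(at least one) = 1 − P(none) = 1 − (1 − 0.50)^6
= 1 − 0.01562 = 0.98438

0.984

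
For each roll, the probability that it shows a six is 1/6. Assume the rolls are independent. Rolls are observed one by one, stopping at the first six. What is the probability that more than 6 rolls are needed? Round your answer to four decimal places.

0.3349

Y = number of rolls to the first success; geometric, p = 0.166667.
P(Y > 6) = P(first 6 all fail) = (1−p)^6 = 0.334898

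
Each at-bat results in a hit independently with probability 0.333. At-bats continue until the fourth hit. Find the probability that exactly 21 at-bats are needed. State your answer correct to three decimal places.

0.014

Y = trial on which the fourth success occurs; negative binomial, r=4, p=0.333.
P(Y=21) = C(20,3) · p^4 · (1−p)^17
= 1140 · 0.012296 · 0.0010236 = 0.01435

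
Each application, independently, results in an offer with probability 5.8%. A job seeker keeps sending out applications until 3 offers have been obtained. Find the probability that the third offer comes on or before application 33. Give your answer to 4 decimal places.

0.2993

Finishing within 33 applications ⇔ at least 3 successes in the first 33. With X ~ Binomial(33, 0.058), P(Y ≤ 33) = 1 − P(X ≤ 2).
  k=0: C(33,0)·0.058^0·0.942^33 = 0.139213
  k=1: C(33,1)·0.058^1·0.942^32 = 0.282860
  k=2: C(33,2)·0.058^2·0.942^31 = 0.278656
1 − 0.700728 = 0.299272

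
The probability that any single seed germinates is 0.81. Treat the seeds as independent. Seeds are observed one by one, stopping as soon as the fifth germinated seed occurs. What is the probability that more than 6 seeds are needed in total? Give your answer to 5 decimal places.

0.32008

Needing more than 6 seeds ⇔ fewer than 5 successes in the first 6. With X ~ Binomial(6, 0.81), P(Y > 6) = P(X ≤ 4).
  k=0: C(6,0)·0.81^0·0.19^6 = 0.0000470
  k=1: C(6,1)·0.81^1·0.19^5 = 0.0012034
  k=2: C(6,2)·0.81^2·0.19^4 = 0.0128255
  k=3: C(6,3)·0.81^3·0.19^3 = 0.0729031
  k=4: C(6,4)·0.81^4·0.19^2 = 0.2330980
P(X ≤ 4) = 0.3200770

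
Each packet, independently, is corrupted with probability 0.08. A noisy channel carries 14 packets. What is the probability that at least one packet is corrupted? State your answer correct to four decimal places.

P(at least one) = 1 − P(none) = 1 − (1 − 0.08)^14
= 1 − 0.311193 = 0.688807

0.6888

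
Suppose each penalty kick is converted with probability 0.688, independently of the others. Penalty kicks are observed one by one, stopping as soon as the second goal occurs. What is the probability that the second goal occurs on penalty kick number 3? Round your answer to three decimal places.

0.295

Y = trial on which the second success occurs; negative binomial, r=2, p=0.688.
P(Y=3) = C(2,1) · p^2 · (1−p)^1
= 2 · 0.47334 · 0.312 = 0.29537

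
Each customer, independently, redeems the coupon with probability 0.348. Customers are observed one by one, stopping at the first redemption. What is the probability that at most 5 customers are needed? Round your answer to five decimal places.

Y = number of customers to the first success; geometric, p = 0.348.
P(Y ≤ 5) = 1 − (1−p)^5 = 1 − 0.1178251 = 0.8821749

0.88217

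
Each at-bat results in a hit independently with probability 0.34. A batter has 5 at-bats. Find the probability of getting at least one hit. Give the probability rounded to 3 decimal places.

P(at least one) = 1 − P(none) = 1 − (1 − 0.34)^5
= 1 − 0.12523 = 0.87477

0.875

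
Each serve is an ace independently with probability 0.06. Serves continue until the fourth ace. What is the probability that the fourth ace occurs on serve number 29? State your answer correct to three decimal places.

Y = trial on which the fourth success occurs; negative binomial, r=4, p=0.06.
P(Y=29) = C(28,3) · p^4 · (1−p)^25
= 3276 · 1.296e-05 · 0.21291 = 0.00904

0.009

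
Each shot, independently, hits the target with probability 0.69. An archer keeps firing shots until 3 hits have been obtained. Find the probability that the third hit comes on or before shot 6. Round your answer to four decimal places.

0.9213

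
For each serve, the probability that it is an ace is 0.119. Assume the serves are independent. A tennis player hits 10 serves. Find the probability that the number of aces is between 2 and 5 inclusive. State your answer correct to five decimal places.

X ~ Binomial(10, 0.119); P(2 ≤ X ≤ 5) = Σ C(10,k) p^k (1−p)^(10−k) over k:
  k=2: C(10,2)·0.119^2·0.881^8 = 0.2312670
  k=3: C(10,3)·0.119^3·0.881^7 = 0.0833016
  k=4: C(10,4)·0.119^4·0.881^6 = 0.0196908
  k=5: C(10,5)·0.119^5·0.881^5 = 0.0031916
Total = 0.3374511

0.33745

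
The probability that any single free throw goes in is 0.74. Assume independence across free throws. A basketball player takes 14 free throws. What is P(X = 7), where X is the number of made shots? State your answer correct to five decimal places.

0.03350

X ~ Binomial(n=14, p=0.74).
P(X=7) = C(14,7) · p^7 · (1−p)^7
= 3432 · 0.12151 · 8.0318e-05 = 0.0334952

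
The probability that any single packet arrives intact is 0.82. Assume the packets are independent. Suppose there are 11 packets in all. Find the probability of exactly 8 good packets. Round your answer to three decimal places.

X ~ Binomial(n=11, p=0.82).
P(X=8) = C(11,8) · p^8 · (1−p)^3
= 165 · 0.20441 · 0.005832 = 0.19670

0.197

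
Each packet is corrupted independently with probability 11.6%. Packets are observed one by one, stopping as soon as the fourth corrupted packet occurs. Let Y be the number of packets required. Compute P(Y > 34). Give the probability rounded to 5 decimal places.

0.43290

Needing more than 34 packets ⇔ fewer than 4 successes in the first 34. With X ~ Binomial(34, 0.116), P(Y > 34) = P(X ≤ 3).
  k=0: C(34,0)·0.116^0·0.884^34 = 0.0151139
  k=1: C(34,1)·0.116^1·0.884^33 = 0.0674313
  k=2: C(34,2)·0.116^2·0.884^32 = 0.1459995
  k=3: C(34,3)·0.116^3·0.884^31 = 0.2043552
P(X ≤ 3) = 0.4329000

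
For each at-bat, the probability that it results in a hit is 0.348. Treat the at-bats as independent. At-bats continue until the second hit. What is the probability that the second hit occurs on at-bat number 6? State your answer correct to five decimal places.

0.10943

Y = trial on which the second success occurs; negative binomial, r=2, p=0.348.
P(Y=6) = C(5,1) · p^2 · (1−p)^4
= 5 · 0.1211 · 0.18071 = 0.1094256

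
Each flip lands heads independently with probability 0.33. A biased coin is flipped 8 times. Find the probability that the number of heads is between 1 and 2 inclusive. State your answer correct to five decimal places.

0.43583

X ~ Binomial(8, 0.33); P(1 ≤ X ≤ 2) = Σ C(8,k) p^k (1−p)^(8−k) over k:
  k=1: C(8,1)·0.33^1·0.67^7 = 0.1600028
  k=2: C(8,2)·0.33^2·0.67^6 = 0.2758257
Total = 0.4358285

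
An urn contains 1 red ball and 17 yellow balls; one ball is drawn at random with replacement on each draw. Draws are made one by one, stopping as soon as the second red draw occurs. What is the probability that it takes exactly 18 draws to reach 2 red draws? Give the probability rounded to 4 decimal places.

Y = trial on which the second success occurs; negative binomial, r=2, p=0.055556.
P(Y=18) = C(17,1) · p^2 · (1−p)^16
= 17 · 0.0030864 · 0.4007 = 0.021025

0.0210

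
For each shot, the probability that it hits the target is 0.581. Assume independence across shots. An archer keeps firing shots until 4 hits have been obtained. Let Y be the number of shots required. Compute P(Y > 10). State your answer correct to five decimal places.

Needing more than 10 shots ⇔ fewer than 4 successes in the first 10. With X ~ Binomial(10, 0.581), P(Y > 10) = P(X ≤ 3).
  k=0: C(10,0)·0.581^0·0.419^10 = 0.0001668
  k=1: C(10,1)·0.581^1·0.419^9 = 0.0023126
  k=2: C(10,2)·0.581^2·0.419^8 = 0.0144304
  k=3: C(10,3)·0.581^3·0.419^7 = 0.0533590
P(X ≤ 3) = 0.0702688

0.07027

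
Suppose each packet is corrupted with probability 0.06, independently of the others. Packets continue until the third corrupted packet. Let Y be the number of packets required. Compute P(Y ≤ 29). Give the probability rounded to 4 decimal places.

0.2511

Finishing within 29 packets ⇔ at least 3 successes in the first 29. With X ~ Binomial(29, 0.06), P(Y ≤ 29) = 1 − P(X ≤ 2).
  k=0: C(29,0)·0.06^0·0.94^29 = 0.166229
  k=1: C(29,1)·0.06^1·0.94^28 = 0.307701
  k=2: C(29,2)·0.06^2·0.94^27 = 0.274967
1 − 0.748898 = 0.251102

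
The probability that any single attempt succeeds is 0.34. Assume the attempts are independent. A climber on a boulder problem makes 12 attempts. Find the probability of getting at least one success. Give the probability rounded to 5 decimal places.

P(at least one) = 1 − P(none) = 1 − (1 − 0.34)^12
= 1 − 0.0068317 = 0.9931683

0.99317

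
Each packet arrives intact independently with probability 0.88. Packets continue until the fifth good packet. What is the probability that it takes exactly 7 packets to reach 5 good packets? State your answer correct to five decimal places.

0.11399

Y = trial on which the fifth success occurs; negative binomial, r=5, p=0.88.
P(Y=7) = C(6,4) · p^5 · (1−p)^2
= 15 · 0.52773 · 0.0144 = 0.1139901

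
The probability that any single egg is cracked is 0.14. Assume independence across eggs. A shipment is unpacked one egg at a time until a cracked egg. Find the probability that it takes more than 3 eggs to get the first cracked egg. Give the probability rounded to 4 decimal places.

0.6361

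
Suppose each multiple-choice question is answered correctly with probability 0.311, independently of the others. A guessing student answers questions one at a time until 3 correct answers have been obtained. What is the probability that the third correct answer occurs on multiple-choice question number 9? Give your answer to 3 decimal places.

Y = trial on which the third success occurs; negative binomial, r=3, p=0.311.
P(Y=9) = C(8,2) · p^3 · (1−p)^6
= 28 · 0.03008 · 0.10698 = 0.09011

0.090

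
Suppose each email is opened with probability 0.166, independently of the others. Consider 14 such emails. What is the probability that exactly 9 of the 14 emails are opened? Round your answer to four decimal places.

X ~ Binomial(n=14, p=0.166).
P(X=9) = C(14,9) · p^9 · (1−p)^5
= 2002 · 9.5713e-08 · 0.40349 = 0.000077

0.0001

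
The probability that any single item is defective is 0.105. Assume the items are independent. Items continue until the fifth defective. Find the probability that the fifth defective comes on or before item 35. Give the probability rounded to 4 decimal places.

0.3042

Finishing within 35 items ⇔ at least 5 successes in the first 35. With X ~ Binomial(35, 0.105), P(Y ≤ 35) = 1 − P(X ≤ 4).
  k=0: C(35,0)·0.105^0·0.895^35 = 0.020597
  k=1: C(35,1)·0.105^1·0.895^34 = 0.084575
  k=2: C(35,2)·0.105^2·0.895^33 = 0.168677
  k=3: C(35,3)·0.105^3·0.895^32 = 0.217678
  k=4: C(35,4)·0.105^4·0.895^31 = 0.204301
1 − 0.695828 = 0.304172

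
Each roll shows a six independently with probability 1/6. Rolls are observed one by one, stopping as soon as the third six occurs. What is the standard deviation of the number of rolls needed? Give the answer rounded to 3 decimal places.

9.487

Y = total rolls until the third success; negative binomial with r=3, p=0.166667.
SD(Y) = √[r(1−p)/p²] = √(90.00000) = 9.48683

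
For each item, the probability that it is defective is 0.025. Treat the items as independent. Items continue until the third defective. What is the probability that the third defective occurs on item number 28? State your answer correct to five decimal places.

0.00291

Y = trial on which the third success occurs; negative binomial, r=3, p=0.025.
P(Y=28) = C(27,2) · p^3 · (1−p)^25
= 351 · 1.5625e-05 · 0.53103 = 0.0029123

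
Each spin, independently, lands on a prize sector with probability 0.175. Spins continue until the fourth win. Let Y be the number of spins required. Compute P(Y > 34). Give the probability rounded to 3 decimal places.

0.131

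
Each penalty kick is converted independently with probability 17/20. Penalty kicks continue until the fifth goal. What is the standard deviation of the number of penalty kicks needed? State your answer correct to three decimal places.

Y = total penalty kicks until the fifth success; negative binomial with r=5, p=0.85.
SD(Y) = √[r(1−p)/p²] = √(1.03806) = 1.01885

1.019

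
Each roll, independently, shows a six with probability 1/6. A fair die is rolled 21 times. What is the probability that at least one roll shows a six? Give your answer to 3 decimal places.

0.978

P(at least one) = 1 − P(none) = 1 − (1 − 0.166667)^21
= 1 − 0.02174 = 0.97826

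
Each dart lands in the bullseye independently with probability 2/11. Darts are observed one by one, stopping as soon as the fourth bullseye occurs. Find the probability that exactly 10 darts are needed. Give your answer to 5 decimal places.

0.02754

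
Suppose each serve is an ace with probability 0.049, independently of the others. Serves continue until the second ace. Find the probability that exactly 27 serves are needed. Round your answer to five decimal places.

Y = trial on which the second success occurs; negative binomial, r=2, p=0.049.
P(Y=27) = C(26,1) · p^2 · (1−p)^25
= 26 · 0.002401 · 0.28478 = 0.0177778

0.01778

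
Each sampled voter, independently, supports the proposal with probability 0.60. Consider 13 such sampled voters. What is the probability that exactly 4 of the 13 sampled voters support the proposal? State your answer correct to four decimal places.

X ~ Binomial(n=13, p=0.60).
P(X=4) = C(13,4) · p^4 · (1−p)^9
= 715 · 0.1296 · 0.00026214 = 0.024291

0.0243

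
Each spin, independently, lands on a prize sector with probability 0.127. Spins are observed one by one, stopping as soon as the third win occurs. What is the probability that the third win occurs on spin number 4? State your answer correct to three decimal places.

0.005

Y = trial on which the third success occurs; negative binomial, r=3, p=0.127.
P(Y=4) = C(3,2) · p^3 · (1−p)^1
= 3 · 0.0020484 · 0.873 = 0.00536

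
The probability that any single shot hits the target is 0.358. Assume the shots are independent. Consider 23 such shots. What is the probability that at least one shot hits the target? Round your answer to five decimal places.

0.99996

P(at least one) = 1 − P(none) = 1 − (1 − 0.358)^23
= 1 − 0.0000374 = 0.9999626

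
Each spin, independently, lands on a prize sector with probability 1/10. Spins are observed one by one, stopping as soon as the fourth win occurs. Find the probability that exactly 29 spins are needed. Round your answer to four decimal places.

0.0235

Y = trial on which the fourth success occurs; negative binomial, r=4, p=0.10.
P(Y=29) = C(28,3) · p^4 · (1−p)^25
= 3276 · 0.0001 · 0.07179 = 0.023518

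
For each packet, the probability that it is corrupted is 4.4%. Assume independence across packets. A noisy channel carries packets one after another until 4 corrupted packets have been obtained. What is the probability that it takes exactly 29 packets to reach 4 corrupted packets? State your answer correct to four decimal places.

Y = trial on which the fourth success occurs; negative binomial, r=4, p=0.044.
P(Y=29) = C(28,3) · p^4 · (1−p)^25
= 3276 · 3.7481e-06 · 0.32467 = 0.003987

0.0040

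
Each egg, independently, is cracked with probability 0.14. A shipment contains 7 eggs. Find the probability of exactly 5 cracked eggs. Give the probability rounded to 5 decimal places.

X ~ Binomial(n=7, p=0.14).
P(X=5) = C(7,5) · p^5 · (1−p)^2
= 21 · 5.3782e-05 · 0.7396 = 0.0008353

0.00084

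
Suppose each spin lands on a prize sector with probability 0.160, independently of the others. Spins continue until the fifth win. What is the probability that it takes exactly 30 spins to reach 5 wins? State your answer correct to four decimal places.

Y = trial on which the fifth success occurs; negative binomial, r=5, p=0.16.
P(Y=30) = C(29,4) · p^5 · (1−p)^25
= 23751 · 0.00010486 · 0.012793 = 0.031861

0.0319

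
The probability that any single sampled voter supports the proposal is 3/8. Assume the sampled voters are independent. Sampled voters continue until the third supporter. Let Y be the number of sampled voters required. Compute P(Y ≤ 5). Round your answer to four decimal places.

0.2752

Finishing within 5 sampled voters ⇔ at least 3 successes in the first 5. With X ~ Binomial(5, 0.375), P(Y ≤ 5) = 1 − P(X ≤ 2).
  k=0: C(5,0)·0.375^0·0.625^5 = 0.095367
  k=1: C(5,1)·0.375^1·0.625^4 = 0.286102
  k=2: C(5,2)·0.375^2·0.625^3 = 0.343323
1 − 0.724792 = 0.275208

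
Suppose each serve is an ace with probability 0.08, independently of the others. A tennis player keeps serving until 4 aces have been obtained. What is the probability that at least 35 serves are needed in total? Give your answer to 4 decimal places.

Needing more than 34 serves ⇔ fewer than 4 successes in the first 34. With X ~ Binomial(34, 0.08), P(Y > 34) = P(X ≤ 3).
  k=0: C(34,0)·0.08^0·0.92^34 = 0.058720
  k=1: C(34,1)·0.08^1·0.92^33 = 0.173607
  k=2: C(34,2)·0.08^2·0.92^32 = 0.249088
  k=3: C(34,3)·0.08^3·0.92^31 = 0.231038
P(X ≤ 3) = 0.712454

0.7125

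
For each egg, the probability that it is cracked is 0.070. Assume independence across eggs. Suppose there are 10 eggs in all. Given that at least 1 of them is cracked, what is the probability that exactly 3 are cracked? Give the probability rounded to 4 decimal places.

0.0480

X ~ Binomial(10, 0.07). Want P(X=3 | X≥1) = P(X=3) / P(X≥1).
P(X=3) = C(10,3)·0.07^3·0.93^7 = 0.024766
P(X≥1) = 1 − 0.483982 = 0.516018
Ratio = 0.024766 / 0.516018 = 0.047994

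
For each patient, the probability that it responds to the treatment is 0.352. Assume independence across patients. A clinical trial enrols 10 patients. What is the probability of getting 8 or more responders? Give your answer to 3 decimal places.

0.005

X ~ Binomial(10, 0.352); P(X ≥ 8) = Σ C(10,k) p^k (1−p)^(10−k) over k:
  k=8: C(10,8)·0.352^8·0.648^2 = 0.00445
  k=9: C(10,9)·0.352^9·0.648^1 = 0.00054
  k=10: C(10,10)·0.352^10·0.648^0 = 0.00003
Total = 0.00502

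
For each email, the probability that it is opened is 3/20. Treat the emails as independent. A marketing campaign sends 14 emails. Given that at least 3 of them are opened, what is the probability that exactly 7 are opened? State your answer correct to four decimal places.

X ~ Binomial(14, 0.15). Want P(X=7 | X≥3) = P(X=7) / P(X≥3).
P(X=7) = C(14,7)·0.15^7·0.85^7 = 0.001880
P(X≥3) = 1 − 0.102770 − 0.253902 − 0.291240 = 0.352089
Ratio = 0.001880 / 0.352089 = 0.005339

0.0053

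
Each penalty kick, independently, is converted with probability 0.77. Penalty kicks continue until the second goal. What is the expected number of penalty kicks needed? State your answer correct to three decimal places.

Y = total penalty kicks until the second success; negative binomial with r=2, p=0.77.
E[Y] = r / p = 2 / 0.77 = 2.59740

2.597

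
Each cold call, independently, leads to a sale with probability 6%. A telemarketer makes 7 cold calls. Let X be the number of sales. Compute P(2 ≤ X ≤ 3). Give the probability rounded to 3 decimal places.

0.061

X ~ Binomial(7, 0.06); P(2 ≤ X ≤ 3) = Σ C(7,k) p^k (1−p)^(7−k) over k:
  k=2: C(7,2)·0.06^2·0.94^5 = 0.05548
  k=3: C(7,3)·0.06^3·0.94^4 = 0.00590
Total = 0.06139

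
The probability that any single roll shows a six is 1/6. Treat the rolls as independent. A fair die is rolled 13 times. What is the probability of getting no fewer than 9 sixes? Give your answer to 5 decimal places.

X ~ Binomial(13, 0.166667); P(X ≥ 9) = Σ C(13,k) p^k (1−p)^(13−k) over k:
  k=9: C(13,9)·0.166667^9·0.833333^4 = 0.0000342
  k=10: C(13,10)·0.166667^10·0.833333^3 = 0.0000027
  k=11: C(13,11)·0.166667^11·0.833333^2 = 0.0000001
  k=12: C(13,12)·0.166667^12·0.833333^1 = 0.0000000
  k=13: C(13,13)·0.166667^13·0.833333^0 = 0.0000000
Total = 0.0000371

0.00004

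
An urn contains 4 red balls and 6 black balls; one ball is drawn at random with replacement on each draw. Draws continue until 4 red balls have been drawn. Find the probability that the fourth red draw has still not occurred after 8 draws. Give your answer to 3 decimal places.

0.594

Needing more than 8 draws ⇔ fewer than 4 successes in the first 8. With X ~ Binomial(8, 0.40), P(Y > 8) = P(X ≤ 3).
  k=0: C(8,0)·0.40^0·0.60^8 = 0.01680
  k=1: C(8,1)·0.40^1·0.60^7 = 0.08958
  k=2: C(8,2)·0.40^2·0.60^6 = 0.20902
  k=3: C(8,3)·0.40^3·0.60^5 = 0.27869
P(X ≤ 3) = 0.59409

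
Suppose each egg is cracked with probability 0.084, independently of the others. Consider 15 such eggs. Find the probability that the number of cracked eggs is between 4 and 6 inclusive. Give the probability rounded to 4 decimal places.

0.0319

X ~ Binomial(15, 0.084); P(4 ≤ X ≤ 6) = Σ C(15,k) p^k (1−p)^(15−k) over k:
  k=4: C(15,4)·0.084^4·0.916^11 = 0.025888
  k=5: C(15,5)·0.084^5·0.916^10 = 0.005223
  k=6: C(15,6)·0.084^6·0.916^9 = 0.000798
Total = 0.031909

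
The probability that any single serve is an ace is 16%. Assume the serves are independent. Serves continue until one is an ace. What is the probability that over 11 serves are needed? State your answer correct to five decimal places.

Y = number of serves to the first success; geometric, p = 0.16.
P(Y > 11) = P(first 11 all fail) = (1−p)^11 = 0.1469170

0.14692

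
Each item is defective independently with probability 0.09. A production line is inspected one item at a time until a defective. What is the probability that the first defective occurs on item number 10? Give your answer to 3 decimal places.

0.039

Geometric (trials to first success), p = 0.09.
P(Y = 10) = (1−p)^9 · p = 0.42793 · 0.09 = 0.03851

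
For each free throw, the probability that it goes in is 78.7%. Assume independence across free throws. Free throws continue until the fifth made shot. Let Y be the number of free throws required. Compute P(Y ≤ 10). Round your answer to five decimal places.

Finishing within 10 free throws ⇔ at least 5 successes in the first 10. With X ~ Binomial(10, 0.787), P(Y ≤ 10) = 1 − P(X ≤ 4).
  k=0: C(10,0)·0.787^0·0.213^10 = 0.0000002
  k=1: C(10,1)·0.787^1·0.213^9 = 0.0000071
  k=2: C(10,2)·0.787^2·0.213^8 = 0.0001181
  k=3: C(10,3)·0.787^3·0.213^7 = 0.0011635
  k=4: C(10,4)·0.787^4·0.213^6 = 0.0075231
1 − 0.0088120 = 0.9911880

0.99119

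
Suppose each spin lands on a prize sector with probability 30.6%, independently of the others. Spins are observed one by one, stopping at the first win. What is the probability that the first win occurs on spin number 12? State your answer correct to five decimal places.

Geometric (trials to first success), p = 0.306.
P(Y = 12) = (1−p)^11 · p = 0.017987 · 0.306 = 0.0055040

0.00550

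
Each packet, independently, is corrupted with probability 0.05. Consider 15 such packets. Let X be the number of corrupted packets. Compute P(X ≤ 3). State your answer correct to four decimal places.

X ~ Binomial(15, 0.05); P(X ≤ 3) = Σ C(15,k) p^k (1−p)^(15−k) over k:
  k=0: C(15,0)·0.05^0·0.95^15 = 0.463291
  k=1: C(15,1)·0.05^1·0.95^14 = 0.365756
  k=2: C(15,2)·0.05^2·0.95^13 = 0.134752
  k=3: C(15,3)·0.05^3·0.95^12 = 0.030733
Total = 0.994533

0.9945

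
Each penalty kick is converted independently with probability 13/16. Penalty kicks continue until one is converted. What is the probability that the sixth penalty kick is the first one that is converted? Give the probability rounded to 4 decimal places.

Geometric (trials to first success), p = 0.8125.
P(Y = 6) = (1−p)^5 · p = 0.00023174 · 0.8125 = 0.000188

0.0002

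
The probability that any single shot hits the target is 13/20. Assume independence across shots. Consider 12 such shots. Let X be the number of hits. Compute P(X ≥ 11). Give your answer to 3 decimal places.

X ~ Binomial(12, 0.65); P(X ≥ 11) = Σ C(12,k) p^k (1−p)^(12−k) over k:
  k=11: C(12,11)·0.65^11·0.35^1 = 0.03675
  k=12: C(12,12)·0.65^12·0.35^0 = 0.00569
Total = 0.04244

0.042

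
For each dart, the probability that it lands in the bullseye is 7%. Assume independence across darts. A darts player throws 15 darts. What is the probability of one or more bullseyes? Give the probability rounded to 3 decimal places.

P(at least one) = 1 − P(none) = 1 − (1 − 0.07)^15
= 1 − 0.33670 = 0.66330

0.663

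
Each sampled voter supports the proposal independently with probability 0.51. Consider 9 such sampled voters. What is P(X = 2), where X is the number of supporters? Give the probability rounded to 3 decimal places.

0.064

X ~ Binomial(n=9, p=0.51).
P(X=2) = C(9,2) · p^2 · (1−p)^7
= 36 · 0.2601 · 0.0067822 = 0.06351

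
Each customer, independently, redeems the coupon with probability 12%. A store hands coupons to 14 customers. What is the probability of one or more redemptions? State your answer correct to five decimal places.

P(at least one) = 1 − P(none) = 1 − (1 − 0.12)^14
= 1 − 0.1670157 = 0.8329843

0.83298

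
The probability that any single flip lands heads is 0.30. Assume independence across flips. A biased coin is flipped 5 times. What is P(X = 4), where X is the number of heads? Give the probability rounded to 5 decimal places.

X ~ Binomial(n=5, p=0.30).
P(X=4) = C(5,4) · p^4 · (1−p)^1
= 5 · 0.0081 · 0.7 = 0.0283500

0.02835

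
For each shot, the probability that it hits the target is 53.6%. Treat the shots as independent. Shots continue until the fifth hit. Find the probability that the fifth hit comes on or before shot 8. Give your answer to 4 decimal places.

Finishing within 8 shots ⇔ at least 5 successes in the first 8. With X ~ Binomial(8, 0.536), P(Y ≤ 8) = 1 − P(X ≤ 4).
  k=0: C(8,0)·0.536^0·0.464^8 = 0.002149
  k=1: C(8,1)·0.536^1·0.464^7 = 0.019855
  k=2: C(8,2)·0.536^2·0.464^6 = 0.080278
  k=3: C(8,3)·0.536^3·0.464^5 = 0.185469
  k=4: C(8,4)·0.536^4·0.464^4 = 0.267811
1 − 0.555563 = 0.444437

0.4444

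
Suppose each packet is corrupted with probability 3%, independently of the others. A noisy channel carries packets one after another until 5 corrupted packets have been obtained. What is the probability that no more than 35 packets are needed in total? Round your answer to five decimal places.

0.00372

Finishing within 35 packets ⇔ at least 5 successes in the first 35. With X ~ Binomial(35, 0.03), P(Y ≤ 35) = 1 − P(X ≤ 4).
  k=0: C(35,0)·0.03^0·0.97^35 = 0.3443584
  k=1: C(35,1)·0.03^1·0.97^34 = 0.3727591
  k=2: C(35,2)·0.03^2·0.97^33 = 0.1959867
  k=3: C(35,3)·0.03^3·0.97^32 = 0.0666759
  k=4: C(35,4)·0.03^4·0.97^31 = 0.0164971
1 − 0.9962773 = 0.0037227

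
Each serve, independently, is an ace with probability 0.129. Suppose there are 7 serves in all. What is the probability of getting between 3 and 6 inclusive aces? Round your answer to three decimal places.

0.050

X ~ Binomial(7, 0.129); P(3 ≤ X ≤ 6) = Σ C(7,k) p^k (1−p)^(7−k) over k:
  k=3: C(7,3)·0.129^3·0.871^4 = 0.04324
  k=4: C(7,4)·0.129^4·0.871^3 = 0.00640
  k=5: C(7,5)·0.129^5·0.871^2 = 0.00057
  k=6: C(7,6)·0.129^6·0.871^1 = 0.00003
Total = 0.05024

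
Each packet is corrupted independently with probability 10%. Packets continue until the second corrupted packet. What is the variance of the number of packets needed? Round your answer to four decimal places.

Y = total packets until the second success; negative binomial with r=2, p=0.10.
Var(Y) = r(1−p)/p² = 2·0.90 / 0.10² = 180.000000

180.0000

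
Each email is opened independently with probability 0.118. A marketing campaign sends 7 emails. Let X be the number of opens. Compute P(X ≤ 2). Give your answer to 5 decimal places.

0.96015

X ~ Binomial(7, 0.118); P(X ≤ 2) = Σ C(7,k) p^k (1−p)^(7−k) over k:
  k=0: C(7,0)·0.118^0·0.882^7 = 0.4152218
  k=1: C(7,1)·0.118^1·0.882^6 = 0.3888585
  k=2: C(7,2)·0.118^2·0.882^5 = 0.1560724
Total = 0.9601527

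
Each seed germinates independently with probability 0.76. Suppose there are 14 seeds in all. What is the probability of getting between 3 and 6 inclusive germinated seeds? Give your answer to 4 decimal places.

0.0079

X ~ Binomial(14, 0.76); P(3 ≤ X ≤ 6) = Σ C(14,k) p^k (1−p)^(14−k) over k:
  k=3: C(14,3)·0.76^3·0.24^11 = 0.000024
  k=4: C(14,4)·0.76^4·0.24^10 = 0.000212
  k=5: C(14,5)·0.76^5·0.24^9 = 0.001341
  k=6: C(14,6)·0.76^6·0.24^8 = 0.006370
Total = 0.007947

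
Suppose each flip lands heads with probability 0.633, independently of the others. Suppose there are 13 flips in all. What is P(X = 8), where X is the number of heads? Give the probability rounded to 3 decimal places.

X ~ Binomial(n=13, p=0.633).
P(X=8) = C(13,8) · p^8 · (1−p)^5
= 1287 · 0.025777 · 0.0066578 = 0.22087

0.221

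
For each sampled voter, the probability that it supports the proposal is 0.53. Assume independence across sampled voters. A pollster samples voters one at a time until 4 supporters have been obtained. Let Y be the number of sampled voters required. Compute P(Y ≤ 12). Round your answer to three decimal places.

Finishing within 12 sampled voters ⇔ at least 4 successes in the first 12. With X ~ Binomial(12, 0.53), P(Y ≤ 12) = 1 − P(X ≤ 3).
  k=0: C(12,0)·0.53^0·0.47^12 = 0.00012
  k=1: C(12,1)·0.53^1·0.47^11 = 0.00157
  k=2: C(12,2)·0.53^2·0.47^10 = 0.00975
  k=3: C(12,3)·0.53^3·0.47^9 = 0.03665
1 − 0.04809 = 0.95191

0.952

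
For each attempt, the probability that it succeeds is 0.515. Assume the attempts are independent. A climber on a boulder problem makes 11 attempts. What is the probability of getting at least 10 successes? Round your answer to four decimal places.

0.0077

X ~ Binomial(11, 0.515); P(X ≥ 10) = Σ C(11,k) p^k (1−p)^(11−k) over k:
  k=10: C(11,10)·0.515^10·0.485^1 = 0.007002
  k=11: C(11,11)·0.515^11·0.485^0 = 0.000676
Total = 0.007678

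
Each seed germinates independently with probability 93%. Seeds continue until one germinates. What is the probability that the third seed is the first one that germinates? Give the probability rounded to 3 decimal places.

Geometric (trials to first success), p = 0.93.
P(Y = 3) = (1−p)^2 · p = 0.0049 · 0.93 = 0.00456

0.005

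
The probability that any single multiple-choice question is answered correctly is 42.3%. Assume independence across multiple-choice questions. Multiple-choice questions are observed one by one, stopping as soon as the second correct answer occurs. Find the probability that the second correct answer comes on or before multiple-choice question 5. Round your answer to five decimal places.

Finishing within 5 multiple-choice questions ⇔ at least 2 successes in the first 5. With X ~ Binomial(5, 0.423), P(Y ≤ 5) = 1 − P(X ≤ 1).
  k=0: C(5,0)·0.423^0·0.577^5 = 0.0639557
  k=1: C(5,1)·0.423^1·0.577^4 = 0.2344302
1 − 0.2983859 = 0.7016141

0.70161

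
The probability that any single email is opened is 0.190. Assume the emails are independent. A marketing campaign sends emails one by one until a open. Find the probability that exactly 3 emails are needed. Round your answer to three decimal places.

Geometric (trials to first success), p = 0.19.
P(Y = 3) = (1−p)^2 · p = 0.6561 · 0.19 = 0.12466

0.125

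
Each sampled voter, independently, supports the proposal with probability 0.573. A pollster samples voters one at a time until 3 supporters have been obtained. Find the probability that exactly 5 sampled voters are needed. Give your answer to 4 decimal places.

0.2058

Y = trial on which the third success occurs; negative binomial, r=3, p=0.573.
P(Y=5) = C(4,2) · p^3 · (1−p)^2
= 6 · 0.18813 · 0.18233 = 0.205812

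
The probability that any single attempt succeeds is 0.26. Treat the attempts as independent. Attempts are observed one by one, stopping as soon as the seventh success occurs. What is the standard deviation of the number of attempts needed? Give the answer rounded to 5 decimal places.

Y = total attempts until the seventh success; negative binomial with r=7, p=0.26.
SD(Y) = √[r(1−p)/p²] = √(76.6272189) = 8.7536974

8.75370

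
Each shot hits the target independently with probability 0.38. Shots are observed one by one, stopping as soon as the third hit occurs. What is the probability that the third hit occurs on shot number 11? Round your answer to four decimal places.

Y = trial on which the third success occurs; negative binomial, r=3, p=0.38.
P(Y=11) = C(10,2) · p^3 · (1−p)^8
= 45 · 0.054872 · 0.021834 = 0.053913

0.0539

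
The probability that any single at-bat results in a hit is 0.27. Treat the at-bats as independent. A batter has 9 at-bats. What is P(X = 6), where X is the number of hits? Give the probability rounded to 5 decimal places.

0.01266

X ~ Binomial(n=9, p=0.27).
P(X=6) = C(9,6) · p^6 · (1−p)^3
= 84 · 0.00038742 · 0.38902 = 0.0126599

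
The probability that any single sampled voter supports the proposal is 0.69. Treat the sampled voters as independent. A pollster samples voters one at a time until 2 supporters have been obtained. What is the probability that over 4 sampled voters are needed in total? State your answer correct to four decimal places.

Needing more than 4 sampled voters ⇔ fewer than 2 successes in the first 4. With X ~ Binomial(4, 0.69), P(Y > 4) = P(X ≤ 1).
  k=0: C(4,0)·0.69^0·0.31^4 = 0.009235
  k=1: C(4,1)·0.69^1·0.31^3 = 0.082223
P(X ≤ 1) = 0.091458

0.0915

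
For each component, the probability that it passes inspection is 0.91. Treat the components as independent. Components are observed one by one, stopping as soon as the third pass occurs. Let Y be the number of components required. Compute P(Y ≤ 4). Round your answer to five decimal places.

0.95704

Finishing within 4 components ⇔ at least 3 successes in the first 4. With X ~ Binomial(4, 0.91), P(Y ≤ 4) = 1 − P(X ≤ 2).
  k=0: C(4,0)·0.91^0·0.09^4 = 0.0000656
  k=1: C(4,1)·0.91^1·0.09^3 = 0.0026536
  k=2: C(4,2)·0.91^2·0.09^2 = 0.0402457
1 − 0.0429648 = 0.9570352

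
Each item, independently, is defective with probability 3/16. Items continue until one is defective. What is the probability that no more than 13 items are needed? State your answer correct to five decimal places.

0.93275

Y = number of items to the first success; geometric, p = 0.1875.
P(Y ≤ 13) = 1 − (1−p)^13 = 1 − 0.0672518 = 0.9327482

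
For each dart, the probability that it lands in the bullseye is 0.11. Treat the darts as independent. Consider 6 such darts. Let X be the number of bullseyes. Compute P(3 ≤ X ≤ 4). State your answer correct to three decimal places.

0.021

X ~ Binomial(6, 0.11); P(3 ≤ X ≤ 4) = Σ C(6,k) p^k (1−p)^(6−k) over k:
  k=3: C(6,3)·0.11^3·0.89^3 = 0.01877
  k=4: C(6,4)·0.11^4·0.89^2 = 0.00174
Total = 0.02051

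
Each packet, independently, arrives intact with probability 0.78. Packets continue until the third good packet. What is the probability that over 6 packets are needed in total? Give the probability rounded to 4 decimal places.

Needing more than 6 packets ⇔ fewer than 3 successes in the first 6. With X ~ Binomial(6, 0.78), P(Y > 6) = P(X ≤ 2).
  k=0: C(6,0)·0.78^0·0.22^6 = 0.000113
  k=1: C(6,1)·0.78^1·0.22^5 = 0.002412
  k=2: C(6,2)·0.78^2·0.22^4 = 0.021378
P(X ≤ 2) = 0.023903

0.0239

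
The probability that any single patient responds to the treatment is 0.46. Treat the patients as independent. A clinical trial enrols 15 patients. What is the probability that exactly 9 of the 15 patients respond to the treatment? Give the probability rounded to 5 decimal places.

0.11444

X ~ Binomial(n=15, p=0.46).
P(X=9) = C(15,9) · p^9 · (1−p)^6
= 5005 · 0.00092219 · 0.024795 = 0.1144424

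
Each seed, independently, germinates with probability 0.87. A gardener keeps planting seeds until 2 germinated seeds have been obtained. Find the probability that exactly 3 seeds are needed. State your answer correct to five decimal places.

0.19679

Y = trial on which the second success occurs; negative binomial, r=2, p=0.87.
P(Y=3) = C(2,1) · p^2 · (1−p)^1
= 2 · 0.7569 · 0.13 = 0.1967940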